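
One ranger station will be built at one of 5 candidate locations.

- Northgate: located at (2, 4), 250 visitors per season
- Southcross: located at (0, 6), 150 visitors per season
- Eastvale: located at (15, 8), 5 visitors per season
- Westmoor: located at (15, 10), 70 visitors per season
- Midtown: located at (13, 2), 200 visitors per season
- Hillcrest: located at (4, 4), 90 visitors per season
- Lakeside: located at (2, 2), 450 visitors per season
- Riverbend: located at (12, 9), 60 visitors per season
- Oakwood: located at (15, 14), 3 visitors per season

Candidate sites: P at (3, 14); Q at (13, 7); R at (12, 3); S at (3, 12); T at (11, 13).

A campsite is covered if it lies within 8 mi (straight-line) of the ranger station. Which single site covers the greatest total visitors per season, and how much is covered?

Coverage radius r = 8 mi; a point is covered iff (Δx)²+(Δy)² ≤ 8² = 64.
  P (3, 14): covers {none} → 0
  Q (13, 7): covers {Eastvale, Westmoor, Midtown, Riverbend, Oakwood} → 338
  R (12, 3): covers {Eastvale, Westmoor, Midtown, Riverbend} → 335
  S (3, 12): covers {Southcross} → 150
  T (11, 13): covers {Eastvale, Westmoor, Riverbend, Oakwood} → 138
Maximum coverage at Q: 338 visitors per season.

Q, covering 338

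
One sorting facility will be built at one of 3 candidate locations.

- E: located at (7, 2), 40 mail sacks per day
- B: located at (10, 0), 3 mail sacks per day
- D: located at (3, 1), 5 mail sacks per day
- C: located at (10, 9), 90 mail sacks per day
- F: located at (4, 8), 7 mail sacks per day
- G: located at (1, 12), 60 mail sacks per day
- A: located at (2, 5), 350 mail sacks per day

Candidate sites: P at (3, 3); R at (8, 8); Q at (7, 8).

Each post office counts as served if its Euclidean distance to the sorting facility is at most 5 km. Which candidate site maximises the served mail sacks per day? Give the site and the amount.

P, covering 395

Coverage radius r = 5 km; a point is covered iff (Δx)²+(Δy)² ≤ 5² = 25.
  P (3, 3): covers {E, D, A} → 395
  R (8, 8): covers {C, F} → 97
  Q (7, 8): covers {C, F} → 97
Maximum coverage at P: 395 mail sacks per day.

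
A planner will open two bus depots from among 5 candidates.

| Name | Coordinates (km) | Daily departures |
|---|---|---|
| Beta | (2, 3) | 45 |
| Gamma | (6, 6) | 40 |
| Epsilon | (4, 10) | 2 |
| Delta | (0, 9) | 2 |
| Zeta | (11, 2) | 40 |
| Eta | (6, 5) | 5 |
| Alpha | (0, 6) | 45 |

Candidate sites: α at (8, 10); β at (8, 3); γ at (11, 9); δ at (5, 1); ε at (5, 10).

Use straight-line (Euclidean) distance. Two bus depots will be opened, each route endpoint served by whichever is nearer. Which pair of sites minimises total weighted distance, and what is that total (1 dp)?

{β, δ}, total 800.3

Evaluate every pair (each demand assigned to the nearer of the two):
  {β, δ}: total = 800.3
  {β, ε}: total = 855.2
  {δ, ε}: total = 891.4
  {α, δ}: total = 947.4
  {α, β}: total = 963.5
  {β, γ}: total = 973.5
  {γ, δ}: total = 981.3
  {γ, ε}: total = 1113.5
  {α, ε}: total = 1175.2
  {α, γ}: total = 1327.3
Best pair: {β, δ} with total 800.3.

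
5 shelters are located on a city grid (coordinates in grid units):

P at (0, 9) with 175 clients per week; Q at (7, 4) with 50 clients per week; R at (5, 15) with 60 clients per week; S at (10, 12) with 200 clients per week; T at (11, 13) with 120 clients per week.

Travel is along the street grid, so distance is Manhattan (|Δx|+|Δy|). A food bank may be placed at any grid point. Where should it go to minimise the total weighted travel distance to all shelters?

(10, 12)

Manhattan distance separates: Σwᵢ(|x−xᵢ|+|y−yᵢ|) = Σwᵢ|x−xᵢ| + Σwᵢ|y−yᵢ|, so x and y are optimised independently as 1-D weighted medians.
Total weight W = 605; half = 302.5.
x-coordinate, sorted with cumulative weight:
  x=0 (P, w=175) cum 175
  x=5 (R, w=60) cum 235
  x=7 (Q, w=50) cum 285
  x=10 (S, w=200) cum 485  ← median
  x=11 (T, w=120) cum 605
⇒ x* = 10
y-coordinate, sorted with cumulative weight:
  y=4 (Q, w=50) cum 50
  y=9 (P, w=175) cum 225
  y=12 (S, w=200) cum 425  ← median
  y=13 (T, w=120) cum 545
  y=15 (R, w=60) cum 605
⇒ y* = 12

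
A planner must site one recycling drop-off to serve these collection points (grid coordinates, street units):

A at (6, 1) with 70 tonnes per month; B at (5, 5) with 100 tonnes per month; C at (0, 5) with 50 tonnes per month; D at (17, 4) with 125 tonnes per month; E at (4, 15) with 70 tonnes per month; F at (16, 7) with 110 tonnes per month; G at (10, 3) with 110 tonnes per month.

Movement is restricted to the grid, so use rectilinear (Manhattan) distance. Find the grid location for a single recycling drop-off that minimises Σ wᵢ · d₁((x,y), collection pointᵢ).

Manhattan distance separates: Σwᵢ(|x−xᵢ|+|y−yᵢ|) = Σwᵢ|x−xᵢ| + Σwᵢ|y−yᵢ|, so x and y are optimised independently as 1-D weighted medians.
Total weight W = 635; half = 317.5.
x-coordinate, sorted with cumulative weight:
  x=0 (C, w=50) cum 50
  x=4 (E, w=70) cum 120
  x=5 (B, w=100) cum 220
  x=6 (A, w=70) cum 290
  x=10 (G, w=110) cum 400  ← median
  x=16 (F, w=110) cum 510
  x=17 (D, w=125) cum 635
⇒ x* = 10
y-coordinate, sorted with cumulative weight:
  y=1 (A, w=70) cum 70
  y=3 (G, w=110) cum 180
  y=4 (D, w=125) cum 305
  y=5 (B, w=100) cum 405  ← median
  y=5 (C, w=50) cum 455
  y=7 (F, w=110) cum 565
  y=15 (E, w=70) cum 635
⇒ y* = 5

(10, 5)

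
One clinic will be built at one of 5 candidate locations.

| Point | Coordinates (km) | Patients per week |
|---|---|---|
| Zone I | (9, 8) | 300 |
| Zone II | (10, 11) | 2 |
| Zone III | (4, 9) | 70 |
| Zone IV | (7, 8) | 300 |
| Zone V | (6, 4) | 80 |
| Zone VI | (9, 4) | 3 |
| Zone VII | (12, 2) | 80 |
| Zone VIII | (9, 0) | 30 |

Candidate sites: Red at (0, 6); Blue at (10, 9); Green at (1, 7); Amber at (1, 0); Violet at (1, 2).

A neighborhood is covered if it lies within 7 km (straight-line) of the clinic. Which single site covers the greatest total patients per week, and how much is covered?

Coverage radius r = 7 km; a point is covered iff (Δx)²+(Δy)² ≤ 7² = 49.
  Red (0, 6): covers {Zone III, Zone V} → 150
  Blue (10, 9): covers {Zone I, Zone II, Zone III, Zone IV, Zone V, Zone VI} → 755
  Green (1, 7): covers {Zone III, Zone IV, Zone V} → 450
  Amber (1, 0): covers {Zone V} → 80
  Violet (1, 2): covers {Zone V} → 80
Maximum coverage at Blue: 755 patients per week.

Blue, covering 755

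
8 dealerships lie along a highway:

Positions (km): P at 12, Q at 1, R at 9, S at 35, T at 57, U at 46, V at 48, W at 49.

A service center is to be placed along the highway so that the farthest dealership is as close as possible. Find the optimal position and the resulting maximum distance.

The 1-center on a line is the midpoint of the two extreme points: leftmost at 1, rightmost at 57.
Optimal location = (1 + 57)/2 = 29; maximum distance = (57 − 1)/2 = 28.

location 29, max distance 28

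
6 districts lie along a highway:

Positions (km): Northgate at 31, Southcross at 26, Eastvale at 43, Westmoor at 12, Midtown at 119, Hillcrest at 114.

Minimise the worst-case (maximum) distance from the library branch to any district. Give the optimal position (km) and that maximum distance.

location 65.5, max distance 53.5

The 1-center on a line is the midpoint of the two extreme points: leftmost at 12, rightmost at 119.
Optimal location = (12 + 119)/2 = 65.5; maximum distance = (119 − 12)/2 = 53.5.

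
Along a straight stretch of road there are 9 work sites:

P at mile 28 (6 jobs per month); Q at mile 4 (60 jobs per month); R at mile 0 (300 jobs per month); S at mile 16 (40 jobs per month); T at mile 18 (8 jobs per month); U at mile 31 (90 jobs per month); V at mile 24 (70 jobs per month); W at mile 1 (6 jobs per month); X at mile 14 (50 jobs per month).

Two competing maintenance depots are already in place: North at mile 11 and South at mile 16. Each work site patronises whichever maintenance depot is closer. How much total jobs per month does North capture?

The indifferent point is the midpoint (11+16)/2 = 13.5; work sites left of it (closer to North at 11) go to North, those right go to South.
  R at 0 (w=300) → North
  W at 1 (w=6) → North
  Q at 4 (w=60) → North
  X at 14 (w=50) → South
  S at 16 (w=40) → South
  T at 18 (w=8) → South
  V at 24 (w=70) → South
  P at 28 (w=6) → South
  U at 31 (w=90) → South
North captures 366; South captures 264.

366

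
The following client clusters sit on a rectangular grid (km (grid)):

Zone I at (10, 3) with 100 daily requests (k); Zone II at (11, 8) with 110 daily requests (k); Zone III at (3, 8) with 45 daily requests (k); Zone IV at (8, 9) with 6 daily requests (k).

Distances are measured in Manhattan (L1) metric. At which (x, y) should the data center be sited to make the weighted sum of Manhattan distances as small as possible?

(10, 8)

Manhattan distance separates: Σwᵢ(|x−xᵢ|+|y−yᵢ|) = Σwᵢ|x−xᵢ| + Σwᵢ|y−yᵢ|, so x and y are optimised independently as 1-D weighted medians.
Total weight W = 261; half = 130.5.
x-coordinate, sorted with cumulative weight:
  x=3 (Zone III, w=45) cum 45
  x=8 (Zone IV, w=6) cum 51
  x=10 (Zone I, w=100) cum 151  ← median
  x=11 (Zone II, w=110) cum 261
⇒ x* = 10
y-coordinate, sorted with cumulative weight:
  y=3 (Zone I, w=100) cum 100
  y=8 (Zone II, w=110) cum 210  ← median
  y=8 (Zone III, w=45) cum 255
  y=9 (Zone IV, w=6) cum 261
⇒ y* = 8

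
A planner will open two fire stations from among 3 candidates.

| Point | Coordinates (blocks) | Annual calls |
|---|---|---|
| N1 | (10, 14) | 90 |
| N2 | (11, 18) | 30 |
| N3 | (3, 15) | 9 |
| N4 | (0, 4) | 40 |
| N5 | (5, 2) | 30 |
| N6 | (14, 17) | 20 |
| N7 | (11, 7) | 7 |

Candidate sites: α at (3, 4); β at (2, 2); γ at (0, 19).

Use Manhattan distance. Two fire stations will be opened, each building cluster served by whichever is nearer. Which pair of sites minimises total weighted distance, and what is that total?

Evaluate every pair (each demand assigned to the nearer of the two):
  {α, γ}: total = 2410
  {β, γ}: total = 2441
  {α, β}: total = 3056
Best pair: {α, γ} with total 2410.

{α, γ}, total 2410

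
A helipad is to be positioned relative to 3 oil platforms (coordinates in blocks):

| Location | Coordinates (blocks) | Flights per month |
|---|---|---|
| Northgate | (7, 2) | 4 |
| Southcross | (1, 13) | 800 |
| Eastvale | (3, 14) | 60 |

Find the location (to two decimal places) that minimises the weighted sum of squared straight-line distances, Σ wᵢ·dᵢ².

(1.17, 13.02)

The minimiser of Σwᵢ‖p−pᵢ‖² is the weighted centroid p* = (Σwᵢpᵢ)/(Σwᵢ).
Σwᵢ = 864.
Σwᵢxᵢ = 4·7 + 800·1 + 60·3 = 1008.
Σwᵢyᵢ = 4·2 + 800·13 + 60·14 = 11248.
x* = 1008/864 = 1.17, y* = 11248/864 = 13.02.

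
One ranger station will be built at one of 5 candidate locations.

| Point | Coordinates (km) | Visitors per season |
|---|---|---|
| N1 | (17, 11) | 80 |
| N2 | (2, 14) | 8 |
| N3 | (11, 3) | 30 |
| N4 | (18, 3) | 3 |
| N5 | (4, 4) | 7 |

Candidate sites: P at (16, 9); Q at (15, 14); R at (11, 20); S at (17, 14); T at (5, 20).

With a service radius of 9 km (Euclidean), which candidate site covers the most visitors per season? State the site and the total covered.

P, covering 113

Coverage radius r = 9 km; a point is covered iff (Δx)²+(Δy)² ≤ 9² = 81.
  P (16, 9): covers {N1, N3, N4} → 113
  Q (15, 14): covers {N1} → 80
  R (11, 20): covers {none} → 0
  S (17, 14): covers {N1} → 80
  T (5, 20): covers {N2} → 8
Maximum coverage at P: 113 visitors per season.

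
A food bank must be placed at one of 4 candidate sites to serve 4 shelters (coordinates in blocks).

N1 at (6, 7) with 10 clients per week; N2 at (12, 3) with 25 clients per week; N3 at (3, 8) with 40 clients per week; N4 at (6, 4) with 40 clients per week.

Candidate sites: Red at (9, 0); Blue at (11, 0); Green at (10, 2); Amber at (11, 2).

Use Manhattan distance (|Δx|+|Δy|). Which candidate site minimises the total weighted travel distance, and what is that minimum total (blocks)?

Total weighted distance at each candidate:
  Red (9, 0): total = 1090
  Blue (11, 0): total = 1220
  Green (10, 2): total = 925
  Amber (11, 2): total = 990
Minimum is at Green with total 925 blocks.

Green, total 925 blocks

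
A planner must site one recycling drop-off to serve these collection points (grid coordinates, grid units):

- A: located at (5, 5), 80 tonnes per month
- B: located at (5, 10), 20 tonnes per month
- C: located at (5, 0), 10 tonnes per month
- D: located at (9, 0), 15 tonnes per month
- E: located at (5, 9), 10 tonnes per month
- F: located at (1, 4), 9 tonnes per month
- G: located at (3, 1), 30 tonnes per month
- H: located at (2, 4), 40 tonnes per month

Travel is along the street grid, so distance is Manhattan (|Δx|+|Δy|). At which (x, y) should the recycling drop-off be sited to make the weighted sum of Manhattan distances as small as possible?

Manhattan distance separates: Σwᵢ(|x−xᵢ|+|y−yᵢ|) = Σwᵢ|x−xᵢ| + Σwᵢ|y−yᵢ|, so x and y are optimised independently as 1-D weighted medians.
Total weight W = 214; half = 107.
x-coordinate, sorted with cumulative weight:
  x=1 (F, w=9) cum 9
  x=2 (H, w=40) cum 49
  x=3 (G, w=30) cum 79
  x=5 (A, w=80) cum 159  ← median
  x=5 (B, w=20) cum 179
  x=5 (C, w=10) cum 189
  x=5 (E, w=10) cum 199
  x=9 (D, w=15) cum 214
⇒ x* = 5
y-coordinate, sorted with cumulative weight:
  y=0 (C, w=10) cum 10
  y=0 (D, w=15) cum 25
  y=1 (G, w=30) cum 55
  y=4 (F, w=9) cum 64
  y=4 (H, w=40) cum 104
  y=5 (A, w=80) cum 184  ← median
  y=9 (E, w=10) cum 194
  y=10 (B, w=20) cum 214
⇒ y* = 5

(5, 5)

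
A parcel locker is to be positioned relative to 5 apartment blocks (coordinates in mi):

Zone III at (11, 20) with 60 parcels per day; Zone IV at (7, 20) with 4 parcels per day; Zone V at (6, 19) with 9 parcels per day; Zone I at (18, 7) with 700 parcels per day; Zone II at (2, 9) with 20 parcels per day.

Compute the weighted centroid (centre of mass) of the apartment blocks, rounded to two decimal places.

The minimiser of Σwᵢ‖p−pᵢ‖² is the weighted centroid p* = (Σwᵢpᵢ)/(Σwᵢ).
Σwᵢ = 793.
Σwᵢxᵢ = 60·11 + 4·7 + 9·6 + 700·18 + 20·2 = 13382.
Σwᵢyᵢ = 60·20 + 4·20 + 9·19 + 700·7 + 20·9 = 6531.
x* = 13382/793 = 16.88, y* = 6531/793 = 8.24.

(16.88, 8.24)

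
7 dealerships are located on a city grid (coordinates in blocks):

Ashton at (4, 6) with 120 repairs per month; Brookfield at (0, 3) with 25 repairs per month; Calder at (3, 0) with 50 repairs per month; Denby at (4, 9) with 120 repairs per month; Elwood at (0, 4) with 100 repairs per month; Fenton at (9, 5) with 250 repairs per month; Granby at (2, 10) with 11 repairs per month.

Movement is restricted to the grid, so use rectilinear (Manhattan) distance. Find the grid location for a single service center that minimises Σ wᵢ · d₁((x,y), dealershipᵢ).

Manhattan distance separates: Σwᵢ(|x−xᵢ|+|y−yᵢ|) = Σwᵢ|x−xᵢ| + Σwᵢ|y−yᵢ|, so x and y are optimised independently as 1-D weighted medians.
Total weight W = 676; half = 338.
x-coordinate, sorted with cumulative weight:
  x=0 (Brookfield, w=25) cum 25
  x=0 (Elwood, w=100) cum 125
  x=2 (Granby, w=11) cum 136
  x=3 (Calder, w=50) cum 186
  x=4 (Ashton, w=120) cum 306
  x=4 (Denby, w=120) cum 426  ← median
  x=9 (Fenton, w=250) cum 676
⇒ x* = 4
y-coordinate, sorted with cumulative weight:
  y=0 (Calder, w=50) cum 50
  y=3 (Brookfield, w=25) cum 75
  y=4 (Elwood, w=100) cum 175
  y=5 (Fenton, w=250) cum 425  ← median
  y=6 (Ashton, w=120) cum 545
  y=9 (Denby, w=120) cum 665
  y=10 (Granby, w=11) cum 676
⇒ y* = 5

(4, 5)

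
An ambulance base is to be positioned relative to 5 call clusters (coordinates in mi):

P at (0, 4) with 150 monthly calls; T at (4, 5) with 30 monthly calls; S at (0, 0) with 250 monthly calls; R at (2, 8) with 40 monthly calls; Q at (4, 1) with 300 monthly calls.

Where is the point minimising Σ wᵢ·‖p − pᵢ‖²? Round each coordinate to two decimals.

The minimiser of Σwᵢ‖p−pᵢ‖² is the weighted centroid p* = (Σwᵢpᵢ)/(Σwᵢ).
Σwᵢ = 770.
Σwᵢxᵢ = 150·0 + 30·4 + 250·0 + 40·2 + 300·4 = 1400.
Σwᵢyᵢ = 150·4 + 30·5 + 250·0 + 40·8 + 300·1 = 1370.
x* = 1400/770 = 1.82, y* = 1370/770 = 1.78.

(1.82, 1.78)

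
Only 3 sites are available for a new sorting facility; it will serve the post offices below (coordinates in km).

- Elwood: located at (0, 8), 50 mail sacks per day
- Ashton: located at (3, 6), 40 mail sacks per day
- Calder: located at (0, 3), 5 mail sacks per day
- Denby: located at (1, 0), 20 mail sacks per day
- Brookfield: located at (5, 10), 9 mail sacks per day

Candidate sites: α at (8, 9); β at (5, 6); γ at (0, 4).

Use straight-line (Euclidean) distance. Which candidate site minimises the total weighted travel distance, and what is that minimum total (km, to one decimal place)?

Total weighted distance at each candidate:
  α (8, 9): total = 942.8
  β (5, 6): total = 558.6
  γ (0, 4): total = 502.0
Minimum is at γ with total 502.0 km.

γ, total 502.0 km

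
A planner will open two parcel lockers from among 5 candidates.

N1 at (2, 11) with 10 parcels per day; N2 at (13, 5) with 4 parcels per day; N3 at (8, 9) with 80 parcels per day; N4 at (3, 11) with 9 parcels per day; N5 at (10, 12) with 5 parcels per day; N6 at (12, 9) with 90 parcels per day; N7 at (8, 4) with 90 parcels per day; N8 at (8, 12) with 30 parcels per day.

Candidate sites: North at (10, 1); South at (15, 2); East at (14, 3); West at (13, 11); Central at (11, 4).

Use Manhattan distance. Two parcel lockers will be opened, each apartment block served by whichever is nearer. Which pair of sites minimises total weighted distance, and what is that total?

{West, Central}, total 1512

Evaluate every pair (each demand assigned to the nearer of the two):
  {West, Central}: total = 1512
  {North, West}: total = 1704
  {East, West}: total = 1872
  {South, West}: total = 2060
  {North, Central}: total = 2132
  {South, Central}: total = 2132
  {East, Central}: total = 2132
  {North, East}: total = 2760
  {North, South}: total = 2948
  {South, East}: total = 3208
Best pair: {West, Central} with total 1512.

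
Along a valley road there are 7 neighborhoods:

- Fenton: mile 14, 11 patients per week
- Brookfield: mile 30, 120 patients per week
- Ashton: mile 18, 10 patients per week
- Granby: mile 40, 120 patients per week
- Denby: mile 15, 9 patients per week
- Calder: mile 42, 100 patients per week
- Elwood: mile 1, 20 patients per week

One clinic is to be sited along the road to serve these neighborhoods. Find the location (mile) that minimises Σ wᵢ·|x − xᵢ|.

For a sum of weighted absolute distances on a line, the optimum is the weighted median (not the mean). Total weight W = 390; half-weight = 195.
Sort by position and accumulate weight:
  mile 1 (Elwood, w=20) → cum 20
  mile 14 (Fenton, w=11) → cum 31
  mile 15 (Denby, w=9) → cum 40
  mile 18 (Ashton, w=10) → cum 50
  mile 30 (Brookfield, w=120) → cum 170
  mile 40 (Granby, w=120) → cum 290  ≥ 195 → median here
  mile 42 (Calder, w=100) → cum 390
Optimal location: mile 40.

x = 40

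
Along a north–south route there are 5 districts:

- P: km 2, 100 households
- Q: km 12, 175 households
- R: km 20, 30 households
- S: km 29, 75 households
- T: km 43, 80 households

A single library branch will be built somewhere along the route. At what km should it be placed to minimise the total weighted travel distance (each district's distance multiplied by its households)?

For a sum of weighted absolute distances on a line, the optimum is the weighted median (not the mean). Total weight W = 460; half-weight = 230.
Sort by position and accumulate weight:
  km 2 (P, w=100) → cum 100
  km 12 (Q, w=175) → cum 275  ≥ 230 → median here
  km 20 (R, w=30) → cum 305
  km 29 (S, w=75) → cum 380
  km 43 (T, w=80) → cum 460
Optimal location: km 12.

x = 12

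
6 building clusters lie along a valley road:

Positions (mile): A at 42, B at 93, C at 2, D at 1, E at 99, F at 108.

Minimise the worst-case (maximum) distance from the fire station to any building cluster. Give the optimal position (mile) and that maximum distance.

The 1-center on a line is the midpoint of the two extreme points: leftmost at 1, rightmost at 108.
Optimal location = (1 + 108)/2 = 54.5; maximum distance = (108 − 1)/2 = 53.5.

location 54.5, max distance 53.5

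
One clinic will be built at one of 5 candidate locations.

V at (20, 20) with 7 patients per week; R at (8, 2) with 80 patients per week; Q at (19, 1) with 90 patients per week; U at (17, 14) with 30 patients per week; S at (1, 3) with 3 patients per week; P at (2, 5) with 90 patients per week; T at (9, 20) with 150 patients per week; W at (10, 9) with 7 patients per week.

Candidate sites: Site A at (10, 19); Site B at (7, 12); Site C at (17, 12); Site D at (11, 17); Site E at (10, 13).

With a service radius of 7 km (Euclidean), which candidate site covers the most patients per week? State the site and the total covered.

Coverage radius r = 7 km; a point is covered iff (Δx)²+(Δy)² ≤ 7² = 49.
  Site A (10, 19): covers {T} → 150
  Site B (7, 12): covers {W} → 7
  Site C (17, 12): covers {U} → 30
  Site D (11, 17): covers {U, T} → 180
  Site E (10, 13): covers {W} → 7
Maximum coverage at Site D: 180 patients per week.

Site D, covering 180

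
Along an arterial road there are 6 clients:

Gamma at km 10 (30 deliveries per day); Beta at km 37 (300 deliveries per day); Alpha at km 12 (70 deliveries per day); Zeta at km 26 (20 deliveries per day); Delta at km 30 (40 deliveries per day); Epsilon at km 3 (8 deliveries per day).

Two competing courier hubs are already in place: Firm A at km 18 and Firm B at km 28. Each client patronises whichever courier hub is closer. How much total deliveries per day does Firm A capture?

The indifferent point is the midpoint (18+28)/2 = 23; clients left of it (closer to Firm A at 18) go to Firm A, those right go to Firm B.
  Epsilon at 3 (w=8) → Firm A
  Gamma at 10 (w=30) → Firm A
  Alpha at 12 (w=70) → Firm A
  Zeta at 26 (w=20) → Firm B
  Delta at 30 (w=40) → Firm B
  Beta at 37 (w=300) → Firm B
Firm A captures 108; Firm B captures 360.

108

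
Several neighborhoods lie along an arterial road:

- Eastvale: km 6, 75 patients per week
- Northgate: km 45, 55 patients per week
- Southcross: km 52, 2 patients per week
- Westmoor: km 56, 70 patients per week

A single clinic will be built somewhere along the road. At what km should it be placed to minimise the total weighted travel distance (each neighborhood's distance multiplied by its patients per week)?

For a sum of weighted absolute distances on a line, the optimum is the weighted median (not the mean). Total weight W = 202; half-weight = 101.
Sort by position and accumulate weight:
  km 6 (Eastvale, w=75) → cum 75
  km 45 (Northgate, w=55) → cum 130  ≥ 101 → median here
  km 52 (Southcross, w=2) → cum 132
  km 56 (Westmoor, w=70) → cum 202
Optimal location: km 45.

x = 45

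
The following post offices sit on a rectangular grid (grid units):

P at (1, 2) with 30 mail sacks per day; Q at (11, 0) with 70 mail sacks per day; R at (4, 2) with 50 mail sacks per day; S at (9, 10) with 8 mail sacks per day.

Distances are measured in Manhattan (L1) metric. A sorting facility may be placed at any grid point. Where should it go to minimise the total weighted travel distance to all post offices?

Manhattan distance separates: Σwᵢ(|x−xᵢ|+|y−yᵢ|) = Σwᵢ|x−xᵢ| + Σwᵢ|y−yᵢ|, so x and y are optimised independently as 1-D weighted medians.
Total weight W = 158; half = 79.
x-coordinate, sorted with cumulative weight:
  x=1 (P, w=30) cum 30
  x=4 (R, w=50) cum 80  ← median
  x=9 (S, w=8) cum 88
  x=11 (Q, w=70) cum 158
⇒ x* = 4
y-coordinate, sorted with cumulative weight:
  y=0 (Q, w=70) cum 70
  y=2 (P, w=30) cum 100  ← median
  y=2 (R, w=50) cum 150
  y=10 (S, w=8) cum 158
⇒ y* = 2

(4, 2)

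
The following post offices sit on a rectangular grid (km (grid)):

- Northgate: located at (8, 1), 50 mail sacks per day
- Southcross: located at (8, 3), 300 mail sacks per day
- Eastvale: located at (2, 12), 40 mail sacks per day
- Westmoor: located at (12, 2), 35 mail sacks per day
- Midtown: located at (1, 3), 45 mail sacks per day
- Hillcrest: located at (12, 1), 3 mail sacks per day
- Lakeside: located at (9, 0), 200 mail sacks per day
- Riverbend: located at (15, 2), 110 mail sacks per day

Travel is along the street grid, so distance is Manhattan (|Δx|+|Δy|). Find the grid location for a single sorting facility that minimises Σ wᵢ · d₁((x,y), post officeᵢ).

(8, 2)

Manhattan distance separates: Σwᵢ(|x−xᵢ|+|y−yᵢ|) = Σwᵢ|x−xᵢ| + Σwᵢ|y−yᵢ|, so x and y are optimised independently as 1-D weighted medians.
Total weight W = 783; half = 391.5.
x-coordinate, sorted with cumulative weight:
  x=1 (Midtown, w=45) cum 45
  x=2 (Eastvale, w=40) cum 85
  x=8 (Northgate, w=50) cum 135
  x=8 (Southcross, w=300) cum 435  ← median
  x=9 (Lakeside, w=200) cum 635
  x=12 (Westmoor, w=35) cum 670
  x=12 (Hillcrest, w=3) cum 673
  x=15 (Riverbend, w=110) cum 783
⇒ x* = 8
y-coordinate, sorted with cumulative weight:
  y=0 (Lakeside, w=200) cum 200
  y=1 (Northgate, w=50) cum 250
  y=1 (Hillcrest, w=3) cum 253
  y=2 (Westmoor, w=35) cum 288
  y=2 (Riverbend, w=110) cum 398  ← median
  y=3 (Southcross, w=300) cum 698
  y=3 (Midtown, w=45) cum 743
  y=12 (Eastvale, w=40) cum 783
⇒ y* = 2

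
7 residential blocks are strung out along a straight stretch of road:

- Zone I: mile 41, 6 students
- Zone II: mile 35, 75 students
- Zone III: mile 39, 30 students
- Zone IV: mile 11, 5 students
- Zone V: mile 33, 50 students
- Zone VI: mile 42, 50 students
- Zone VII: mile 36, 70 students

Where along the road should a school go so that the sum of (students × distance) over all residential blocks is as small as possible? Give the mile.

For a sum of weighted absolute distances on a line, the optimum is the weighted median (not the mean). Total weight W = 286; half-weight = 143.
Sort by position and accumulate weight:
  mile 11 (Zone IV, w=5) → cum 5
  mile 33 (Zone V, w=50) → cum 55
  mile 35 (Zone II, w=75) → cum 130
  mile 36 (Zone VII, w=70) → cum 200  ≥ 143 → median here
  mile 39 (Zone III, w=30) → cum 230
  mile 41 (Zone I, w=6) → cum 236
  mile 42 (Zone VI, w=50) → cum 286
Optimal location: mile 36.

x = 36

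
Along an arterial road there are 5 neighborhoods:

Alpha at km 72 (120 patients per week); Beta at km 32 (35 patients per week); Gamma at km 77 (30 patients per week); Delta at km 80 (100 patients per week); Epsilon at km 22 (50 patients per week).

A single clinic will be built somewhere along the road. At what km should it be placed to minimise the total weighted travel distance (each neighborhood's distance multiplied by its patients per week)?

For a sum of weighted absolute distances on a line, the optimum is the weighted median (not the mean). Total weight W = 335; half-weight = 167.5.
Sort by position and accumulate weight:
  km 22 (Epsilon, w=50) → cum 50
  km 32 (Beta, w=35) → cum 85
  km 72 (Alpha, w=120) → cum 205  ≥ 167.5 → median here
  km 77 (Gamma, w=30) → cum 235
  km 80 (Delta, w=100) → cum 335
Optimal location: km 72.

x = 72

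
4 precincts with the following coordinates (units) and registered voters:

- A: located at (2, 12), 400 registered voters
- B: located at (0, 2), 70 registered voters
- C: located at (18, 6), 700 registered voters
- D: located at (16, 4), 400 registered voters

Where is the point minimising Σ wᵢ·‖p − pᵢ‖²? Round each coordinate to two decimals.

(12.61, 6.84)

The minimiser of Σwᵢ‖p−pᵢ‖² is the weighted centroid p* = (Σwᵢpᵢ)/(Σwᵢ).
Σwᵢ = 1570.
Σwᵢxᵢ = 400·2 + 70·0 + 700·18 + 400·16 = 19800.
Σwᵢyᵢ = 400·12 + 70·2 + 700·6 + 400·4 = 10740.
x* = 19800/1570 = 12.61, y* = 10740/1570 = 6.84.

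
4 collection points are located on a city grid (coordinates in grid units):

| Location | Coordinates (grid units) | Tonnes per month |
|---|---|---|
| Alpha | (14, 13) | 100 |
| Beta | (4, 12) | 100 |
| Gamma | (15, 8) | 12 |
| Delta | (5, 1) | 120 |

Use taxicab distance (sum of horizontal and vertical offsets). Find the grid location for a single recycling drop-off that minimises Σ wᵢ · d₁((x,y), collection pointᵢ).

(5, 12)

Manhattan distance separates: Σwᵢ(|x−xᵢ|+|y−yᵢ|) = Σwᵢ|x−xᵢ| + Σwᵢ|y−yᵢ|, so x and y are optimised independently as 1-D weighted medians.
Total weight W = 332; half = 166.
x-coordinate, sorted with cumulative weight:
  x=4 (Beta, w=100) cum 100
  x=5 (Delta, w=120) cum 220  ← median
  x=14 (Alpha, w=100) cum 320
  x=15 (Gamma, w=12) cum 332
⇒ x* = 5
y-coordinate, sorted with cumulative weight:
  y=1 (Delta, w=120) cum 120
  y=8 (Gamma, w=12) cum 132
  y=12 (Beta, w=100) cum 232  ← median
  y=13 (Alpha, w=100) cum 332
⇒ y* = 12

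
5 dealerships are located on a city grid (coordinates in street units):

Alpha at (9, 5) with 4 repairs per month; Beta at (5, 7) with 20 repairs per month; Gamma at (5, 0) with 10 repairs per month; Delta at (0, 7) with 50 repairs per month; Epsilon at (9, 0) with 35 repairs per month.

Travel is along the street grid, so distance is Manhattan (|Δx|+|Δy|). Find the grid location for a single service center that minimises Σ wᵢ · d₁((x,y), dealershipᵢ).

(5, 7)

Manhattan distance separates: Σwᵢ(|x−xᵢ|+|y−yᵢ|) = Σwᵢ|x−xᵢ| + Σwᵢ|y−yᵢ|, so x and y are optimised independently as 1-D weighted medians.
Total weight W = 119; half = 59.5.
x-coordinate, sorted with cumulative weight:
  x=0 (Delta, w=50) cum 50
  x=5 (Beta, w=20) cum 70  ← median
  x=5 (Gamma, w=10) cum 80
  x=9 (Alpha, w=4) cum 84
  x=9 (Epsilon, w=35) cum 119
⇒ x* = 5
y-coordinate, sorted with cumulative weight:
  y=0 (Gamma, w=10) cum 10
  y=0 (Epsilon, w=35) cum 45
  y=5 (Alpha, w=4) cum 49
  y=7 (Beta, w=20) cum 69  ← median
  y=7 (Delta, w=50) cum 119
⇒ y* = 7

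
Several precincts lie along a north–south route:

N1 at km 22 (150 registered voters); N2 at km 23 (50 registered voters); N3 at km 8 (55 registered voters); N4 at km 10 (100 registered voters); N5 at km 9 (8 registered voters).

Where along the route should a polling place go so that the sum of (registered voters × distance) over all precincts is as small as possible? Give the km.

x = 22

For a sum of weighted absolute distances on a line, the optimum is the weighted median (not the mean). Total weight W = 363; half-weight = 181.5.
Sort by position and accumulate weight:
  km 8 (N3, w=55) → cum 55
  km 9 (N5, w=8) → cum 63
  km 10 (N4, w=100) → cum 163
  km 22 (N1, w=150) → cum 313  ≥ 181.5 → median here
  km 23 (N2, w=50) → cum 363
Optimal location: km 22.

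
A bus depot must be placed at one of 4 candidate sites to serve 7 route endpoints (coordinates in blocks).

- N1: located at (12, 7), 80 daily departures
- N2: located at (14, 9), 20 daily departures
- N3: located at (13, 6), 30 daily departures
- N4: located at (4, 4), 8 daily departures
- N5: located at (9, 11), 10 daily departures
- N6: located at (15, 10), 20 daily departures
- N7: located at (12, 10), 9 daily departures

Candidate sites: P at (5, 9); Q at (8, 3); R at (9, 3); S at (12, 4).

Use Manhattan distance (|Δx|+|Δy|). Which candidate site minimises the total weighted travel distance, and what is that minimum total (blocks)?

Total weighted distance at each candidate:
  P (5, 9): total = 1630
  Q (8, 3): total = 1629
  R (9, 3): total = 1468
  S (12, 4): total = 868
Minimum is at S with total 868 blocks.

S, total 868 blocks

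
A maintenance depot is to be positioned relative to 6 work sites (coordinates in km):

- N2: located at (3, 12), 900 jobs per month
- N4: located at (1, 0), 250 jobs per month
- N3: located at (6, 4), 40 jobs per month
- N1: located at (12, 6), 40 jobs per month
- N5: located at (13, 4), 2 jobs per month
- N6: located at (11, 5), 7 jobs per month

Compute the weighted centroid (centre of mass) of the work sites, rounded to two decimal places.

The minimiser of Σwᵢ‖p−pᵢ‖² is the weighted centroid p* = (Σwᵢpᵢ)/(Σwᵢ).
Σwᵢ = 1239.
Σwᵢxᵢ = 900·3 + 250·1 + 40·6 + 40·12 + 2·13 + 7·11 = 3773.
Σwᵢyᵢ = 900·12 + 250·0 + 40·4 + 40·6 + 2·4 + 7·5 = 11243.
x* = 3773/1239 = 3.05, y* = 11243/1239 = 9.07.

(3.05, 9.07)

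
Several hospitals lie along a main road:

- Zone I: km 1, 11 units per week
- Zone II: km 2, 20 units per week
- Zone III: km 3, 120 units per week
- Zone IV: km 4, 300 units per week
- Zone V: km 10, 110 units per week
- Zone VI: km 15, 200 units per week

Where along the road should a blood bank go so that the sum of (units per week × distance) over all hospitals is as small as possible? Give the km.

x = 4

For a sum of weighted absolute distances on a line, the optimum is the weighted median (not the mean). Total weight W = 761; half-weight = 380.5.
Sort by position and accumulate weight:
  km 1 (Zone I, w=11) → cum 11
  km 2 (Zone II, w=20) → cum 31
  km 3 (Zone III, w=120) → cum 151
  km 4 (Zone IV, w=300) → cum 451  ≥ 380.5 → median here
  km 10 (Zone V, w=110) → cum 561
  km 15 (Zone VI, w=200) → cum 761
Optimal location: km 4.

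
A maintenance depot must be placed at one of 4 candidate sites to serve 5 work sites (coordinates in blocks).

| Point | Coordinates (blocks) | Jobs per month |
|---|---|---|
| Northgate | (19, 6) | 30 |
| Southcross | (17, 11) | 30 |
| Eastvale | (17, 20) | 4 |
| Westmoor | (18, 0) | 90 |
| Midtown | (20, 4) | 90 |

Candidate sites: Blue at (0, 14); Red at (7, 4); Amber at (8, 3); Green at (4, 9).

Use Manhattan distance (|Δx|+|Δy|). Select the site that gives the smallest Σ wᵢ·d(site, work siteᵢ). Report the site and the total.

Total weighted distance at each candidate:
  Blue (0, 14): total = 7082
  Red (7, 4): total = 3554
  Amber (8, 3): total = 3374
  Green (4, 9): total = 5046
Minimum is at Amber with total 3374 blocks.

Amber, total 3374 blocks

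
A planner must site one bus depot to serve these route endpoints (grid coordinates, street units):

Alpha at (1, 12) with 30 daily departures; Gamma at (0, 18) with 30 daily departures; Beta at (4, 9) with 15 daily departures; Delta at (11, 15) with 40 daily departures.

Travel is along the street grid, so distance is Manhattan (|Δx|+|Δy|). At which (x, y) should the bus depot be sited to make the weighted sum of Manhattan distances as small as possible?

Manhattan distance separates: Σwᵢ(|x−xᵢ|+|y−yᵢ|) = Σwᵢ|x−xᵢ| + Σwᵢ|y−yᵢ|, so x and y are optimised independently as 1-D weighted medians.
Total weight W = 115; half = 57.5.
x-coordinate, sorted with cumulative weight:
  x=0 (Gamma, w=30) cum 30
  x=1 (Alpha, w=30) cum 60  ← median
  x=4 (Beta, w=15) cum 75
  x=11 (Delta, w=40) cum 115
⇒ x* = 1
y-coordinate, sorted with cumulative weight:
  y=9 (Beta, w=15) cum 15
  y=12 (Alpha, w=30) cum 45
  y=15 (Delta, w=40) cum 85  ← median
  y=18 (Gamma, w=30) cum 115
⇒ y* = 15

(1, 15)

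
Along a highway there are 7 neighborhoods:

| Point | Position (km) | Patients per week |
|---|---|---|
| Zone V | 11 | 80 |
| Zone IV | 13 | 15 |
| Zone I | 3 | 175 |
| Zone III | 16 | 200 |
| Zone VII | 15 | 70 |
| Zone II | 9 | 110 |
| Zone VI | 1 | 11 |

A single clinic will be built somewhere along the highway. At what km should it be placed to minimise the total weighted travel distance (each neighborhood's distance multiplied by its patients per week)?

x = 11

For a sum of weighted absolute distances on a line, the optimum is the weighted median (not the mean). Total weight W = 661; half-weight = 330.5.
Sort by position and accumulate weight:
  km 1 (Zone VI, w=11) → cum 11
  km 3 (Zone I, w=175) → cum 186
  km 9 (Zone II, w=110) → cum 296
  km 11 (Zone V, w=80) → cum 376  ≥ 330.5 → median here
  km 13 (Zone IV, w=15) → cum 391
  km 15 (Zone VII, w=70) → cum 461
  km 16 (Zone III, w=200) → cum 661
Optimal location: km 11.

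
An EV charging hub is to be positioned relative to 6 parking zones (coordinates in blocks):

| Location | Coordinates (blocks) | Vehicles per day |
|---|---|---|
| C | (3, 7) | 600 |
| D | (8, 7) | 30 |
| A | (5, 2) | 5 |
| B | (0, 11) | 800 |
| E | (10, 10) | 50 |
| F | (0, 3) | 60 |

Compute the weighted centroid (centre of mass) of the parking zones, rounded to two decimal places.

(1.66, 9.00)

The minimiser of Σwᵢ‖p−pᵢ‖² is the weighted centroid p* = (Σwᵢpᵢ)/(Σwᵢ).
Σwᵢ = 1545.
Σwᵢxᵢ = 600·3 + 30·8 + 5·5 + 800·0 + 50·10 + 60·0 = 2565.
Σwᵢyᵢ = 600·7 + 30·7 + 5·2 + 800·11 + 50·10 + 60·3 = 13900.
x* = 2565/1545 = 1.66, y* = 13900/1545 = 9.00.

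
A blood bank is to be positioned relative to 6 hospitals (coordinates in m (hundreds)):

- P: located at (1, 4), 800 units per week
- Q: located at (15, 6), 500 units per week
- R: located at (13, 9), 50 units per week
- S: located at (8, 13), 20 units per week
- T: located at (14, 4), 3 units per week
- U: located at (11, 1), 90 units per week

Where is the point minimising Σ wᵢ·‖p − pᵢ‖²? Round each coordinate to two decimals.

(6.93, 4.79)

The minimiser of Σwᵢ‖p−pᵢ‖² is the weighted centroid p* = (Σwᵢpᵢ)/(Σwᵢ).
Σwᵢ = 1463.
Σwᵢxᵢ = 800·1 + 500·15 + 50·13 + 20·8 + 3·14 + 90·11 = 10142.
Σwᵢyᵢ = 800·4 + 500·6 + 50·9 + 20·13 + 3·4 + 90·1 = 7012.
x* = 10142/1463 = 6.93, y* = 7012/1463 = 4.79.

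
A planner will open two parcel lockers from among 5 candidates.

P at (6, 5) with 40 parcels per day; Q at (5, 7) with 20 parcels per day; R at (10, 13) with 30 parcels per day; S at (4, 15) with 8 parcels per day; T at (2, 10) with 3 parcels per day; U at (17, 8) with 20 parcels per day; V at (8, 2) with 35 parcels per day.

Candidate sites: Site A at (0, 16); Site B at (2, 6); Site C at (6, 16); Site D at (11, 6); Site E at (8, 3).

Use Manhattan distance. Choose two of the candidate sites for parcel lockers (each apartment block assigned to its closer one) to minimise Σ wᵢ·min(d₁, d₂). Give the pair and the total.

Evaluate every pair (each demand assigned to the nearer of the two):
  {Site C, Site E}: total = 879
  {Site D, Site E}: total = 902
  {Site B, Site E}: total = 1015
  {Site B, Site D}: total = 1025
  {Site A, Site E}: total = 1039
  {Site C, Site D}: total = 1049
  {Site A, Site D}: total = 1089
  {Site B, Site C}: total = 1216
  {Site A, Site B}: total = 1412
  {Site A, Site C}: total = 1838
Best pair: {Site C, Site E} with total 879.

{Site C, Site E}, total 879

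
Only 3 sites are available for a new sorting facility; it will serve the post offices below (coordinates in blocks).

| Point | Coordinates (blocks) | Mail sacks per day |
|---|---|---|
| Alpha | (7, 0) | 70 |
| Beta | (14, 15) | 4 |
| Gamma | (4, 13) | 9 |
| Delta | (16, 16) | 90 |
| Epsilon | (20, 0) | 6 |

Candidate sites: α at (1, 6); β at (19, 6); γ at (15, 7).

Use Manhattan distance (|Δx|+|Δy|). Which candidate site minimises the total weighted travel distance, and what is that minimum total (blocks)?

Total weighted distance at each candidate:
  α (1, 6): total = 3418
  β (19, 6): total = 2726
  γ (15, 7): total = 2211
Minimum is at γ with total 2211 blocks.

γ, total 2211 blocks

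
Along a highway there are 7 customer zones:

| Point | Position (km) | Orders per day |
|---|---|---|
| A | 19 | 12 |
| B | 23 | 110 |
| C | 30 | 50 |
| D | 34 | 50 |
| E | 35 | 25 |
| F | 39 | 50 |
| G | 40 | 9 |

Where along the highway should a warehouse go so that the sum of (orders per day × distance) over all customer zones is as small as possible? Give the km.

For a sum of weighted absolute distances on a line, the optimum is the weighted median (not the mean). Total weight W = 306; half-weight = 153.
Sort by position and accumulate weight:
  km 19 (A, w=12) → cum 12
  km 23 (B, w=110) → cum 122
  km 30 (C, w=50) → cum 172  ≥ 153 → median here
  km 34 (D, w=50) → cum 222
  km 35 (E, w=25) → cum 247
  km 39 (F, w=50) → cum 297
  km 40 (G, w=9) → cum 306
Optimal location: km 30.

x = 30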